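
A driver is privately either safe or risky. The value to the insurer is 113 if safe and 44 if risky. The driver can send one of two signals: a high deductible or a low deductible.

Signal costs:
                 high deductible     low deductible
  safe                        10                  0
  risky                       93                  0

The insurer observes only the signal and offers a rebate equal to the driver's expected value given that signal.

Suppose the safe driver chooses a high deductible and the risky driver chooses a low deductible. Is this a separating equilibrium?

Under separation the insurer infers type exactly: high deductible → safe (pays 113), low deductible → risky (pays 44).
Safe: high deductible gives 113 − 10 = 103; low deductible gives 44 − 0 = 44. No deviation. ✓
Risky: low deductible gives 44 − 0 = 44; high deductible gives 113 − 93 = 20. No deviation. ✓
Both incentive constraints hold.

Yes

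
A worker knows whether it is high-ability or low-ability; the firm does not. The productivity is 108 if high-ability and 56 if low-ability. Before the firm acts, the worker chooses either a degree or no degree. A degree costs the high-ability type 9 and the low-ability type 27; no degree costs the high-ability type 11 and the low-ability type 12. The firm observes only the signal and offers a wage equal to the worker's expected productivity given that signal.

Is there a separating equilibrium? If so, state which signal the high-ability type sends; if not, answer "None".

None

Try high-ability → degree, low-ability → no degree:
  If types separate, degree earns payment 108 and no degree earns 56.
  High-ability: degree gives 108 − 9 = 99; no degree gives 56 − 11 = 45. No deviation. ✓
  Low-ability: no degree gives 56 − 12 = 44; degree gives 108 − 27 = 81. Would deviate. ✗
Try high-ability → no degree, low-ability → degree:
  If types separate, no degree earns payment 108 and degree earns 56.
  High-ability: no degree gives 108 − 11 = 97; degree gives 56 − 9 = 47. No deviation. ✓
  Low-ability: degree gives 56 − 27 = 29; no degree gives 108 − 12 = 96. Would deviate. ✗
Neither assignment is incentive-compatible.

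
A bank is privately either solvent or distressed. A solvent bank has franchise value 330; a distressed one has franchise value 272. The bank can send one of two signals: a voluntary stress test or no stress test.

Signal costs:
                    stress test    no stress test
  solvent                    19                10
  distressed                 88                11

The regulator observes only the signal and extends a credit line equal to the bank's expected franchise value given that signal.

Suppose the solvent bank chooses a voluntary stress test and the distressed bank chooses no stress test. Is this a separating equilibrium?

Yes

If types separate, stress test earns payment 330 and no stress test earns 272.
Solvent: stress test gives 330 − 19 = 311; no stress test gives 272 − 10 = 262. No deviation. ✓
Distressed: no stress test gives 272 − 11 = 261; stress test gives 330 − 88 = 242. No deviation. ✓
Neither type gains from mimicking the other.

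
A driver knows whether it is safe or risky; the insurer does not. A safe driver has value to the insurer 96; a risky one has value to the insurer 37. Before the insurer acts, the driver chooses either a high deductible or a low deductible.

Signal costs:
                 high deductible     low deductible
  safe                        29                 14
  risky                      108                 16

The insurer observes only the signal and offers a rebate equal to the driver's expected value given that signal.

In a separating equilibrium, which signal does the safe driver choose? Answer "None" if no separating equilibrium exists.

high deductible

Try safe → high deductible, risky → low deductible:
  Under separation the insurer infers type exactly: high deductible → safe (pays 96), low deductible → risky (pays 37).
  Safe: high deductible gives 96 − 29 = 67; low deductible gives 37 − 14 = 23. No deviation. ✓
  Risky: low deductible gives 37 − 16 = 21; high deductible gives 96 − 108 = -12. No deviation. ✓
Both hold — the safe type sends high deductible.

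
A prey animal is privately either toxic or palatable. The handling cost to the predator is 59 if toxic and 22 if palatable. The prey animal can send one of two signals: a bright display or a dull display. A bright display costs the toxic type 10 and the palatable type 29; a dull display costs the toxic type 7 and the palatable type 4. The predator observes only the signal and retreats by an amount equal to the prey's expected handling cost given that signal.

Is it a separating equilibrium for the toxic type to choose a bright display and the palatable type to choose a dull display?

No

If types separate, bright display earns payment 59 and dull display earns 22.
Toxic: bright display gives 59 − 10 = 49; dull display gives 22 − 7 = 15. No deviation. ✓
Palatable: dull display gives 22 − 4 = 18; bright display gives 59 − 29 = 30. Would deviate. ✗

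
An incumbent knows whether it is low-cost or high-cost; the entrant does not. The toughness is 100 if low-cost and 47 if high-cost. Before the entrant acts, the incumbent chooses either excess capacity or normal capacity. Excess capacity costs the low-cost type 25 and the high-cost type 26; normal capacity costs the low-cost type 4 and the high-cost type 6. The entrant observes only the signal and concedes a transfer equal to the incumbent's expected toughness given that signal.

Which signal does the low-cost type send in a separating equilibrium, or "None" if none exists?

Try low-cost → excess capacity, high-cost → normal capacity:
  Under separation the entrant infers type exactly: excess capacity → low-cost (pays 100), normal capacity → high-cost (pays 47).
  Low-cost: excess capacity gives 100 − 25 = 75; normal capacity gives 47 − 4 = 43. No deviation. ✓
  High-cost: normal capacity gives 47 − 6 = 41; excess capacity gives 100 − 26 = 74. Would deviate. ✗
Try low-cost → normal capacity, high-cost → excess capacity:
  Under separation the entrant infers type exactly: normal capacity → low-cost (pays 100), excess capacity → high-cost (pays 47).
  Low-cost: normal capacity gives 100 − 4 = 96; excess capacity gives 47 − 25 = 22. No deviation. ✓
  High-cost: excess capacity gives 47 − 26 = 21; normal capacity gives 100 − 6 = 94. Would deviate. ✗
Neither assignment is incentive-compatible.

None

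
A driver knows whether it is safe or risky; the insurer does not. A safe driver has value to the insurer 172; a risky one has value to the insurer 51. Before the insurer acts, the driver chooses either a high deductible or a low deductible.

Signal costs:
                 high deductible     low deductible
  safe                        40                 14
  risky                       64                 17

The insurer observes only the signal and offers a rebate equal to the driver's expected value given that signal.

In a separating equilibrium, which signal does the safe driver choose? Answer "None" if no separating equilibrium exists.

Try safe → high deductible, risky → low deductible:
  If types separate, high deductible earns payment 172 and low deductible earns 51.
  Safe: high deductible gives 172 − 40 = 132; low deductible gives 51 − 14 = 37. No deviation. ✓
  Risky: low deductible gives 51 − 17 = 34; high deductible gives 172 − 64 = 108. Would deviate. ✗
Try safe → low deductible, risky → high deductible:
  If types separate, low deductible earns payment 172 and high deductible earns 51.
  Safe: low deductible gives 172 − 14 = 158; high deductible gives 51 − 40 = 11. No deviation. ✓
  Risky: high deductible gives 51 − 64 = -13; low deductible gives 172 − 17 = 155. Would deviate. ✗
Neither assignment is incentive-compatible.

None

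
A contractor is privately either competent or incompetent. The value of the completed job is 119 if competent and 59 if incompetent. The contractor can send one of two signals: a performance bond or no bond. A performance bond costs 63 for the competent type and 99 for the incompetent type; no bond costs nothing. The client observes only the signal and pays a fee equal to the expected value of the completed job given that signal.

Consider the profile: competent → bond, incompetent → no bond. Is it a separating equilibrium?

If types separate, bond earns payment 119 and no bond earns 59.
Competent: bond gives 119 − 63 = 56; no bond gives 59 − 0 = 59. Would deviate. ✗
Incompetent: no bond gives 59 − 0 = 59; bond gives 119 − 99 = 20. No deviation. ✓

No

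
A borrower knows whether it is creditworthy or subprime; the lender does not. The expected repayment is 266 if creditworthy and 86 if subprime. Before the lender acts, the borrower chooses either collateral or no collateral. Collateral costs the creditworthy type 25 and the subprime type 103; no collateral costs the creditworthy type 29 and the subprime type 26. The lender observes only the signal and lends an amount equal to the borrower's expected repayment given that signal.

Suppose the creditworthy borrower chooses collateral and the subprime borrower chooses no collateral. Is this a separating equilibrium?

If types separate, collateral earns payment 266 and no collateral earns 86.
Creditworthy: collateral gives 266 − 25 = 241; no collateral gives 86 − 29 = 57. No deviation. ✓
Subprime: no collateral gives 86 − 26 = 60; collateral gives 266 − 103 = 163. Would deviate. ✗

No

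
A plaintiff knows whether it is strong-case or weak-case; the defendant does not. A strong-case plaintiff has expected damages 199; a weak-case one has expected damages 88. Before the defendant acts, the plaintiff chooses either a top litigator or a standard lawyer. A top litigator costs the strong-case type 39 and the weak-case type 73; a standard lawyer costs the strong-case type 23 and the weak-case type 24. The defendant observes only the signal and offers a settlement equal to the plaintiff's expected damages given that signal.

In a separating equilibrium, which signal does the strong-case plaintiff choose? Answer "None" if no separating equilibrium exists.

None

Try strong-case → top litigator, weak-case → standard lawyer:
  Under separation the defendant infers type exactly: top litigator → strong-case (pays 199), standard lawyer → weak-case (pays 88).
  Strong-case: top litigator gives 199 − 39 = 160; standard lawyer gives 88 − 23 = 65. No deviation. ✓
  Weak-case: standard lawyer gives 88 − 24 = 64; top litigator gives 199 − 73 = 126. Would deviate. ✗
Try strong-case → standard lawyer, weak-case → top litigator:
  Under separation the defendant infers type exactly: standard lawyer → strong-case (pays 199), top litigator → weak-case (pays 88).
  Strong-case: standard lawyer gives 199 − 23 = 176; top litigator gives 88 − 39 = 49. No deviation. ✓
  Weak-case: top litigator gives 88 − 73 = 15; standard lawyer gives 199 − 24 = 175. Would deviate. ✗
Neither assignment is incentive-compatible.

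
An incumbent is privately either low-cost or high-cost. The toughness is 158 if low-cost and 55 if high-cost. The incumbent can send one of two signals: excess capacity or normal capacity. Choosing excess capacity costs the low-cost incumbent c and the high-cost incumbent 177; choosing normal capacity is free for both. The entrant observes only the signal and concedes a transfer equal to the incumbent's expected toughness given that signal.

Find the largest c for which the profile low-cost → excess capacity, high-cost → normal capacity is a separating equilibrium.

Under separation: excess capacity → low-cost (pays 158); normal capacity → high-cost (pays 55).
High-cost: 55 − 0 = 55 ≥ 158 − 177 = -19. Holds regardless of c. ✓
Low-cost: 158 − c ≥ 55 − 0, so c ≤ 158 − 55 = 103.

103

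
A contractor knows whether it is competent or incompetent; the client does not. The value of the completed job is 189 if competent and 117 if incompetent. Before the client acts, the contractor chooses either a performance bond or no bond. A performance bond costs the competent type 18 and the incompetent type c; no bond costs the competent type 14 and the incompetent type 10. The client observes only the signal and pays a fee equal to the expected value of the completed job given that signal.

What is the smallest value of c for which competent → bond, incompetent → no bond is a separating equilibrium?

Under separation: bond → competent (pays 189); no bond → incompetent (pays 117).
Competent: 189 − 18 = 171 ≥ 117 − 14 = 103. Holds regardless of c. ✓
Incompetent: 117 − 10 ≥ 189 − c, so c ≥ 189 − 107 = 82.

82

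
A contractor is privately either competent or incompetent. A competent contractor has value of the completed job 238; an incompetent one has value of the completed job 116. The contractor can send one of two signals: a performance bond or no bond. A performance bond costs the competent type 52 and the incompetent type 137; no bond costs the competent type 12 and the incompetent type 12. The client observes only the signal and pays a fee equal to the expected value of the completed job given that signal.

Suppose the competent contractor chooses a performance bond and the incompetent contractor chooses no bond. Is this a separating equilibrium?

Yes

Under separation the client infers type exactly: bond → competent (pays 238), no bond → incompetent (pays 116).
Competent: bond gives 238 − 52 = 186; no bond gives 116 − 12 = 104. No deviation. ✓
Incompetent: no bond gives 116 − 12 = 104; bond gives 238 − 137 = 101. No deviation. ✓
Both incentive constraints hold.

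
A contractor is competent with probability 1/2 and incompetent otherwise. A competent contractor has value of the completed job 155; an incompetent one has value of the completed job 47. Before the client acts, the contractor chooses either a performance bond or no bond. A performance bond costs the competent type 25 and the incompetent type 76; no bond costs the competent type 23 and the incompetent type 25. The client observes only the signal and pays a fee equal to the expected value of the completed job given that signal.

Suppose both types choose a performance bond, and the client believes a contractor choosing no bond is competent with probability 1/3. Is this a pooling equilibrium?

No

On the equilibrium path (bond) the client holds the prior 1/2 and pays 1/2·155 + 1/2·47 = 101. Off-path (no bond) belief 1/3 gives 1/3·155 + 2/3·47 = 83.
Competent: bond gives 101 − 25 = 76; no bond gives 83 − 23 = 60. Stays. ✓
Incompetent: bond gives 101 − 76 = 25; no bond gives 83 − 25 = 58. Deviates. ✗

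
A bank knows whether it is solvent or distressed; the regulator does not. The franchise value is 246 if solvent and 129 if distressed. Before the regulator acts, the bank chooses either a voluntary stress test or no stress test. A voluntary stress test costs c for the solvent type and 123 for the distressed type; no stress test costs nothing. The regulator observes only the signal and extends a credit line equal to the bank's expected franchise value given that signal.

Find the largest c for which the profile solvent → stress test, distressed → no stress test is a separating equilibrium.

117

Under separation: stress test → solvent (pays 246); no stress test → distressed (pays 129).
Distressed: 129 − 0 = 129 ≥ 246 − 123 = 123. Holds regardless of c. ✓
Solvent: 246 − c ≥ 129 − 0, so c ≤ 246 − 129 = 117.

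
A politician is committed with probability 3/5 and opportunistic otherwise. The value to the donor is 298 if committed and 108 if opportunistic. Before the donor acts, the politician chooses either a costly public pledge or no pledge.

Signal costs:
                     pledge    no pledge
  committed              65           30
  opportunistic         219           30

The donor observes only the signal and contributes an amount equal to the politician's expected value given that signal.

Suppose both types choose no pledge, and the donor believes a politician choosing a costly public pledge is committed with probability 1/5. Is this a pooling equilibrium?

Yes

On the equilibrium path (no pledge) the donor holds the prior 3/5 and pays 3/5·298 + 2/5·108 = 222. Off-path (pledge) belief 1/5 gives 1/5·298 + 4/5·108 = 146.
Committed: no pledge gives 222 − 30 = 192; pledge gives 146 − 65 = 81. Stays. ✓
Opportunistic: no pledge gives 222 − 30 = 192; pledge gives 146 − 219 = -73. Stays. ✓
Beliefs are Bayes-consistent on-path and both types best-respond.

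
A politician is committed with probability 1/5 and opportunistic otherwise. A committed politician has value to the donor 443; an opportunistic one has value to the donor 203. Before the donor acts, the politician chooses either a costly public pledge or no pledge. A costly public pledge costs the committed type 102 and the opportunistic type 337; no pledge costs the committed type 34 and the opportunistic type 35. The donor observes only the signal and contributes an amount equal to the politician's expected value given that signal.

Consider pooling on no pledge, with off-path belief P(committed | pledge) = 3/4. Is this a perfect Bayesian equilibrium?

No

At the pooled signal (no pledge) the donor holds the prior 1/5 and pays 1/5·443 + 4/5·203 = 251. Off-path (pledge) belief 3/4 gives 3/4·443 + 1/4·203 = 383.
Committed: no pledge gives 251 − 34 = 217; pledge gives 383 − 102 = 281. Deviates. ✗
Opportunistic: no pledge gives 251 − 35 = 216; pledge gives 383 − 337 = 46. Stays. ✓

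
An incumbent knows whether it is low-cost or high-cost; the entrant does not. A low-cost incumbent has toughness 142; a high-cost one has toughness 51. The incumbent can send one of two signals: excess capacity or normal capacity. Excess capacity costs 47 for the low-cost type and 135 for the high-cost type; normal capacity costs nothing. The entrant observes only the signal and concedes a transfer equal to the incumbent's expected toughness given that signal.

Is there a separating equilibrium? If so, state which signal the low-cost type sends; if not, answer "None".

Try low-cost → excess capacity, high-cost → normal capacity:
  Under separation the entrant infers type exactly: excess capacity → low-cost (pays 142), normal capacity → high-cost (pays 51).
  Low-cost: excess capacity gives 142 − 47 = 95; normal capacity gives 51 − 0 = 51. No deviation. ✓
  High-cost: normal capacity gives 51 − 0 = 51; excess capacity gives 142 − 135 = 7. No deviation. ✓
Both hold — the low-cost type sends excess capacity.

excess capacity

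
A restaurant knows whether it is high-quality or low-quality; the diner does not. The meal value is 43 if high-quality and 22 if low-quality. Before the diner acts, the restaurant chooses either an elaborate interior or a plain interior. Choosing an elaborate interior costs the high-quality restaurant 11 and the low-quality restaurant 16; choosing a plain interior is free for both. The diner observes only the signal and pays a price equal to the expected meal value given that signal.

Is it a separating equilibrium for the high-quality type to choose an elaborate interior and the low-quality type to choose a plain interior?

No

Under separation the diner infers type exactly: elaborate interior → high-quality (pays 43), plain interior → low-quality (pays 22).
High-quality: elaborate interior gives 43 − 11 = 32; plain interior gives 22 − 0 = 22. No deviation. ✓
Low-quality: plain interior gives 22 − 0 = 22; elaborate interior gives 43 − 16 = 27. Would deviate. ✗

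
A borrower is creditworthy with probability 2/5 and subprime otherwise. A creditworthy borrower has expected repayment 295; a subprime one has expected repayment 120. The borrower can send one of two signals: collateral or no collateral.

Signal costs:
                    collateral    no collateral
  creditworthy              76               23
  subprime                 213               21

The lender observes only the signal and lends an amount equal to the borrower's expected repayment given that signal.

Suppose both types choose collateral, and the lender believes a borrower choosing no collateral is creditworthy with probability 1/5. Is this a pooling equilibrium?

No

At the pooled signal (collateral) the lender holds the prior 2/5 and pays 2/5·295 + 3/5·120 = 190. Off-path (no collateral) belief 1/5 gives 1/5·295 + 4/5·120 = 155.
Creditworthy: collateral gives 190 − 76 = 114; no collateral gives 155 − 23 = 132. Deviates. ✗
Subprime: collateral gives 190 − 213 = -23; no collateral gives 155 − 21 = 134. Deviates. ✗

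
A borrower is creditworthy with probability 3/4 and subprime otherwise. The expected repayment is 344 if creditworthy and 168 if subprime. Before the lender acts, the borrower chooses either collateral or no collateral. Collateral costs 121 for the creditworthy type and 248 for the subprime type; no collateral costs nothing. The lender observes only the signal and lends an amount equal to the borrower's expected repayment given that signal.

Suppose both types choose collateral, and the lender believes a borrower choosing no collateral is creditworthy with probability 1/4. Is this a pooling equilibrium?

No

At the pooled signal (collateral) the lender holds the prior 3/4 and pays 3/4·344 + 1/4·168 = 300. Off-path (no collateral) belief 1/4 gives 1/4·344 + 3/4·168 = 212.
Creditworthy: collateral gives 300 − 121 = 179; no collateral gives 212 − 0 = 212. Deviates. ✗
Subprime: collateral gives 300 − 248 = 52; no collateral gives 212 − 0 = 212. Deviates. ✗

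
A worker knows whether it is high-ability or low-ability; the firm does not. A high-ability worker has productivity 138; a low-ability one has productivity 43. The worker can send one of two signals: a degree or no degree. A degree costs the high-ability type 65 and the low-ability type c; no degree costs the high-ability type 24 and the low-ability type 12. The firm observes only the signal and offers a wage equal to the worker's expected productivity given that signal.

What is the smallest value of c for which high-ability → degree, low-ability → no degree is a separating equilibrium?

107

Under separation: degree → high-ability (pays 138); no degree → low-ability (pays 43).
High-ability: 138 − 65 = 73 ≥ 43 − 24 = 19. Holds regardless of c. ✓
Low-ability: 43 − 12 ≥ 138 − c, so c ≥ 138 − 31 = 107.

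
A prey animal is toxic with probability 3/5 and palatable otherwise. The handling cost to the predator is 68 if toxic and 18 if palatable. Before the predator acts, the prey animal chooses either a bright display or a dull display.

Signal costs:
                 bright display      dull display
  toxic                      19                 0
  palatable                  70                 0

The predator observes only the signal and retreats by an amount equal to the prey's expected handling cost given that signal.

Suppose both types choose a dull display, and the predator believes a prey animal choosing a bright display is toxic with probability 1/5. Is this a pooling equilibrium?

On the equilibrium path (dull display) the predator holds the prior 3/5 and pays 3/5·68 + 2/5·18 = 48. Off-path (bright display) belief 1/5 gives 1/5·68 + 4/5·18 = 28.
Toxic: dull display gives 48 − 0 = 48; bright display gives 28 − 19 = 9. Stays. ✓
Palatable: dull display gives 48 − 0 = 48; bright display gives 28 − 70 = -42. Stays. ✓
Beliefs are Bayes-consistent on-path and both types best-respond.

Yes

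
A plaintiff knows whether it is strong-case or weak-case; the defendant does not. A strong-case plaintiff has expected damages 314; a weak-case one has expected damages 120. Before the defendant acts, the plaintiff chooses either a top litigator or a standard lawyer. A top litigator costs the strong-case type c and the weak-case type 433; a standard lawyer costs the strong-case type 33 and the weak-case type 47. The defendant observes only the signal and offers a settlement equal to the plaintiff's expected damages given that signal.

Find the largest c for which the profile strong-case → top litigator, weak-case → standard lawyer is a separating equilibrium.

227

Under separation: top litigator → strong-case (pays 314); standard lawyer → weak-case (pays 120).
Weak-case: 120 − 47 = 73 ≥ 314 − 433 = -119. Holds regardless of c. ✓
Strong-case: 314 − c ≥ 120 − 33, so c ≤ 314 − 87 = 227.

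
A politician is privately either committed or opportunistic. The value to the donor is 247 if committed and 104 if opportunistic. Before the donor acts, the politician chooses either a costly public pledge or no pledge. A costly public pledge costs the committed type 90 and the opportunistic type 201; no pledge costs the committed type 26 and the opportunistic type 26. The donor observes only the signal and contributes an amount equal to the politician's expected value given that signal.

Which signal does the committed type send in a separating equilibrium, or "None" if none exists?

pledge

Try committed → pledge, opportunistic → no pledge:
  Under separation the donor infers type exactly: pledge → committed (pays 247), no pledge → opportunistic (pays 104).
  Committed: pledge gives 247 − 90 = 157; no pledge gives 104 − 26 = 78. No deviation. ✓
  Opportunistic: no pledge gives 104 − 26 = 78; pledge gives 247 − 201 = 46. No deviation. ✓
Both hold — the committed type sends pledge.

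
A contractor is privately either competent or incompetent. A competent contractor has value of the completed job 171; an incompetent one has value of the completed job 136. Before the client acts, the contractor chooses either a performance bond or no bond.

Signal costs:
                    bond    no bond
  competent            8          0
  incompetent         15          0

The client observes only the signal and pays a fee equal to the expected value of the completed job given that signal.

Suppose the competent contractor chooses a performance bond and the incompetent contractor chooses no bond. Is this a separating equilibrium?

No

If types separate, bond earns payment 171 and no bond earns 136.
Competent: bond gives 171 − 8 = 163; no bond gives 136 − 0 = 136. No deviation. ✓
Incompetent: no bond gives 136 − 0 = 136; bond gives 171 − 15 = 156. Would deviate. ✗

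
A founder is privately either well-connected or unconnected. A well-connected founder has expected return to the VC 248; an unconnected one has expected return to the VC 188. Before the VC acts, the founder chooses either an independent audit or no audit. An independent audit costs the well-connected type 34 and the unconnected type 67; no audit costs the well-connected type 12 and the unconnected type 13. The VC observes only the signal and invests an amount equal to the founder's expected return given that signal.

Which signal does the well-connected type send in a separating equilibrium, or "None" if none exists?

Try well-connected → audit, unconnected → no audit:
  If types separate, audit earns payment 248 and no audit earns 188.
  Well-connected: audit gives 248 − 34 = 214; no audit gives 188 − 12 = 176. No deviation. ✓
  Unconnected: no audit gives 188 − 13 = 175; audit gives 248 − 67 = 181. Would deviate. ✗
Try well-connected → no audit, unconnected → audit:
  If types separate, no audit earns payment 248 and audit earns 188.
  Well-connected: no audit gives 248 − 12 = 236; audit gives 188 − 34 = 154. No deviation. ✓
  Unconnected: audit gives 188 − 67 = 121; no audit gives 248 − 13 = 235. Would deviate. ✗
Neither assignment is incentive-compatible.

None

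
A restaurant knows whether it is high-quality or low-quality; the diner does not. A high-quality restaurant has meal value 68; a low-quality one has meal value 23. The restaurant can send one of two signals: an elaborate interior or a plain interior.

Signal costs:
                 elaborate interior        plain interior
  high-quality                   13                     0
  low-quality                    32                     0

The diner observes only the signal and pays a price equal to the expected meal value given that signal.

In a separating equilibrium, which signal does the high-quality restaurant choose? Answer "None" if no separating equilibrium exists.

Try high-quality → elaborate interior, low-quality → plain interior:
  If types separate, elaborate interior earns payment 68 and plain interior earns 23.
  High-quality: elaborate interior gives 68 − 13 = 55; plain interior gives 23 − 0 = 23. No deviation. ✓
  Low-quality: plain interior gives 23 − 0 = 23; elaborate interior gives 68 − 32 = 36. Would deviate. ✗
Try high-quality → plain interior, low-quality → elaborate interior:
  If types separate, plain interior earns payment 68 and elaborate interior earns 23.
  High-quality: plain interior gives 68 − 0 = 68; elaborate interior gives 23 − 13 = 10. No deviation. ✓
  Low-quality: elaborate interior gives 23 − 32 = -9; plain interior gives 68 − 0 = 68. Would deviate. ✗
Neither assignment is incentive-compatible.

None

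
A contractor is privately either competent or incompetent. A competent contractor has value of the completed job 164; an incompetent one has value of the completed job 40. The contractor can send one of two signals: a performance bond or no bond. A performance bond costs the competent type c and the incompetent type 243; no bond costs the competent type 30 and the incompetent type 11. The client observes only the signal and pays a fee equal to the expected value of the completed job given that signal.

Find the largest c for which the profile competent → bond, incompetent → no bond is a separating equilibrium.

Under separation: bond → competent (pays 164); no bond → incompetent (pays 40).
Incompetent: 40 − 11 = 29 ≥ 164 − 243 = -79. Holds regardless of c. ✓
Competent: 164 − c ≥ 40 − 30, so c ≤ 164 − 10 = 154.

154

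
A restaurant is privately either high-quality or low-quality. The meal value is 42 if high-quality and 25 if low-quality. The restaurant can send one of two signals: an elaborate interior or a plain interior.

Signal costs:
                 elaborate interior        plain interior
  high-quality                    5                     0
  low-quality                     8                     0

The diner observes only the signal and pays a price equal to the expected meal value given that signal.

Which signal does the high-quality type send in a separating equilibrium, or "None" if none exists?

None

Try high-quality → elaborate interior, low-quality → plain interior:
  Under separation the diner infers type exactly: elaborate interior → high-quality (pays 42), plain interior → low-quality (pays 25).
  High-quality: elaborate interior gives 42 − 5 = 37; plain interior gives 25 − 0 = 25. No deviation. ✓
  Low-quality: plain interior gives 25 − 0 = 25; elaborate interior gives 42 − 8 = 34. Would deviate. ✗
Try high-quality → plain interior, low-quality → elaborate interior:
  Under separation the diner infers type exactly: plain interior → high-quality (pays 42), elaborate interior → low-quality (pays 25).
  High-quality: plain interior gives 42 − 0 = 42; elaborate interior gives 25 − 5 = 20. No deviation. ✓
  Low-quality: elaborate interior gives 25 − 8 = 17; plain interior gives 42 − 0 = 42. Would deviate. ✗
Neither assignment is incentive-compatible.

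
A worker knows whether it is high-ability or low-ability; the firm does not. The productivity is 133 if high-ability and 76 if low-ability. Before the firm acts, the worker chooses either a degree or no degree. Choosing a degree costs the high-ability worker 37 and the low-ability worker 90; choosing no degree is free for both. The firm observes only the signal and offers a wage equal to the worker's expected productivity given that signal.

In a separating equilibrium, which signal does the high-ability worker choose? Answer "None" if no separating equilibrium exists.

Try high-ability → degree, low-ability → no degree:
  If types separate, degree earns payment 133 and no degree earns 76.
  High-ability: degree gives 133 − 37 = 96; no degree gives 76 − 0 = 76. No deviation. ✓
  Low-ability: no degree gives 76 − 0 = 76; degree gives 133 − 90 = 43. No deviation. ✓
Both hold — the high-ability type sends degree.

degree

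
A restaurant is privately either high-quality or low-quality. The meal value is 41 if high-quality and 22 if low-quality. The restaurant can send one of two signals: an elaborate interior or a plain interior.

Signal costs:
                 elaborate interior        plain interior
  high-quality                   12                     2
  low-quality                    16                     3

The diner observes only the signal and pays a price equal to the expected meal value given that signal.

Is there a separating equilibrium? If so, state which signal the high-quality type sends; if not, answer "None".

Try high-quality → elaborate interior, low-quality → plain interior:
  If types separate, elaborate interior earns payment 41 and plain interior earns 22.
  High-quality: elaborate interior gives 41 − 12 = 29; plain interior gives 22 − 2 = 20. No deviation. ✓
  Low-quality: plain interior gives 22 − 3 = 19; elaborate interior gives 41 − 16 = 25. Would deviate. ✗
Try high-quality → plain interior, low-quality → elaborate interior:
  If types separate, plain interior earns payment 41 and elaborate interior earns 22.
  High-quality: plain interior gives 41 − 2 = 39; elaborate interior gives 22 − 12 = 10. No deviation. ✓
  Low-quality: elaborate interior gives 22 − 16 = 6; plain interior gives 41 − 3 = 38. Would deviate. ✗
Neither assignment is incentive-compatible.

None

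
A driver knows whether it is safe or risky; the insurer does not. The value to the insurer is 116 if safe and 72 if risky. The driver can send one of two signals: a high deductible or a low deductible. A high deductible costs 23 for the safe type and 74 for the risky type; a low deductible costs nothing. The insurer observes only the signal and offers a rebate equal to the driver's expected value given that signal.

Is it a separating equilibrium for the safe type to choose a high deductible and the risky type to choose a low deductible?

If types separate, high deductible earns payment 116 and low deductible earns 72.
Safe: high deductible gives 116 − 23 = 93; low deductible gives 72 − 0 = 72. No deviation. ✓
Risky: low deductible gives 72 − 0 = 72; high deductible gives 116 − 74 = 42. No deviation. ✓
Neither type gains from mimicking the other.

Yes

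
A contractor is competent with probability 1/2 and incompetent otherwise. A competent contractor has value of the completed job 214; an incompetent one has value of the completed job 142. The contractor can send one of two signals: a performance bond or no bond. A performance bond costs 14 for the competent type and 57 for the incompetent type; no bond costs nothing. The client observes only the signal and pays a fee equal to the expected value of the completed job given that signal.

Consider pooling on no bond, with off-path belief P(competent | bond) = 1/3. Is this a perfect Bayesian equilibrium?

At the pooled signal (no bond) the client holds the prior 1/2 and pays 1/2·214 + 1/2·142 = 178. Off-path (bond) belief 1/3 gives 1/3·214 + 2/3·142 = 166.
Competent: no bond gives 178 − 0 = 178; bond gives 166 − 14 = 152. Stays. ✓
Incompetent: no bond gives 178 − 0 = 178; bond gives 166 − 57 = 109. Stays. ✓

Yes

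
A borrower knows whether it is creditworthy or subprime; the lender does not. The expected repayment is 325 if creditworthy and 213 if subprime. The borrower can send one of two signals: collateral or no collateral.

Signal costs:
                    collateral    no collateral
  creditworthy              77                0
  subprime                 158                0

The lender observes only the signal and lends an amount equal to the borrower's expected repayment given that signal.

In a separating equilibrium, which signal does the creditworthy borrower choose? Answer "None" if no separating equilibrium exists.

Try creditworthy → collateral, subprime → no collateral:
  If types separate, collateral earns payment 325 and no collateral earns 213.
  Creditworthy: collateral gives 325 − 77 = 248; no collateral gives 213 − 0 = 213. No deviation. ✓
  Subprime: no collateral gives 213 − 0 = 213; collateral gives 325 − 158 = 167. No deviation. ✓
Both hold — the creditworthy type sends collateral.

collateral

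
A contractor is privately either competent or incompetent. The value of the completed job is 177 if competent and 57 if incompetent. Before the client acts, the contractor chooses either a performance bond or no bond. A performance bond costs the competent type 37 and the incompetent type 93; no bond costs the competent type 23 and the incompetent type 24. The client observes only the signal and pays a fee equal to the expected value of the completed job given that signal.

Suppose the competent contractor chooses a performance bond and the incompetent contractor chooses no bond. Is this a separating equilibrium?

If types separate, bond earns payment 177 and no bond earns 57.
Competent: bond gives 177 − 37 = 140; no bond gives 57 − 23 = 34. No deviation. ✓
Incompetent: no bond gives 57 − 24 = 33; bond gives 177 − 93 = 84. Would deviate. ✗

No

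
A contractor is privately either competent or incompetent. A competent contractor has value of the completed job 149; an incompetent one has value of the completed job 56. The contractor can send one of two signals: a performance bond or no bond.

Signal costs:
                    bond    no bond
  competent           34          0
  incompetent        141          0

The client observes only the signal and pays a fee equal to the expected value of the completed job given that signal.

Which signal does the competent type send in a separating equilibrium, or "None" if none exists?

Try competent → bond, incompetent → no bond:
  Under separation the client infers type exactly: bond → competent (pays 149), no bond → incompetent (pays 56).
  Competent: bond gives 149 − 34 = 115; no bond gives 56 − 0 = 56. No deviation. ✓
  Incompetent: no bond gives 56 − 0 = 56; bond gives 149 − 141 = 8. No deviation. ✓
Both hold — the competent type sends bond.

bond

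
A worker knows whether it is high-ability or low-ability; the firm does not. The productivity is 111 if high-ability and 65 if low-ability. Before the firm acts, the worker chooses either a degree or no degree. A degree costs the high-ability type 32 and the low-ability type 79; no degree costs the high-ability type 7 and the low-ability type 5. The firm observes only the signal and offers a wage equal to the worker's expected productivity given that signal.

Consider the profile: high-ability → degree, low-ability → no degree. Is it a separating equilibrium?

Yes

Under separation the firm infers type exactly: degree → high-ability (pays 111), no degree → low-ability (pays 65).
High-ability: degree gives 111 − 32 = 79; no degree gives 65 − 7 = 58. No deviation. ✓
Low-ability: no degree gives 65 − 5 = 60; degree gives 111 − 79 = 32. No deviation. ✓
Neither type gains from mimicking the other.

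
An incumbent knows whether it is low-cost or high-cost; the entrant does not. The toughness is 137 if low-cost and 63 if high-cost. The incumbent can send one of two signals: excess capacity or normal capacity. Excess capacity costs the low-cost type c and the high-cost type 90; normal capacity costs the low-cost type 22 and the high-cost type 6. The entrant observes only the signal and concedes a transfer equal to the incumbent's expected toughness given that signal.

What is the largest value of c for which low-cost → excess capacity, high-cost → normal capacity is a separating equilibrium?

Under separation: excess capacity → low-cost (pays 137); normal capacity → high-cost (pays 63).
High-cost: 63 − 6 = 57 ≥ 137 − 90 = 47. Holds regardless of c. ✓
Low-cost: 137 − c ≥ 63 − 22, so c ≤ 137 − 41 = 96.

96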